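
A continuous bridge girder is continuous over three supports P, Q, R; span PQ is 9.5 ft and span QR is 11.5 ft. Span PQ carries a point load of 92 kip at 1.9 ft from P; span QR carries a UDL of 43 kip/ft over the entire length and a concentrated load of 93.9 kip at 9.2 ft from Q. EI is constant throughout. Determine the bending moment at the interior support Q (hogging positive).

Insert a hinge at Q; M_Q is the redundant, and each span becomes simply supported.
Discontinuity in slope at Q on the released structure — sum the simple-span end rotations:
  span PQ: point load 92 at a = 1.9: Pab(L + a)/(6LEI) = 265.7/EI
  span QR: UDL 43: wL³/(24EI) = 2725/EI
  span QR: point load 93.9 at a = 9.2: Pab(L + b)/(6LEI) = 397.4/EI
  relative rotation θ_0 = (265.7 + 3122)/EI = 3388/EI
A unit hogging moment at Q produces rotation L₁/(3EI) + L₂/(3EI) = 7/EI.
Compatibility: M_Q·(L₁+L₂)/(3EI) = θ_0, giving M_Q = 484 kip·ft (hogging).

M_Q = 484 kip·ft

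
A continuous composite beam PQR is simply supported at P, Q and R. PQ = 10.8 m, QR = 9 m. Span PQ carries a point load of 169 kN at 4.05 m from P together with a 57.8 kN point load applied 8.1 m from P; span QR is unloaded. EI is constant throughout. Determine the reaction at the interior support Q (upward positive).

R_Q = 150.8 kN

Take M_Q as the redundant. Released structure: two simple spans PQ and QR with a hinge at Q.
Discontinuity in slope at Q on the released structure — sum the simple-span end rotations:
  span PQ: point load 169 at a = 4.05: Pab(L + a)/(6LEI) = 1059/EI
  span PQ: point load 57.8 at a = 8.1: Pab(L + a)/(6LEI) = 368.7/EI
  relative rotation θ_0 = (1427 + 0)/EI = 1427/EI
A unit hogging moment at Q produces rotation L₁/(3EI) + L₂/(3EI) = 6.6/EI.
Compatibility: M_Q·(L₁+L₂)/(3EI) = θ_0, giving M_Q = 216.3 kN·m (hogging).
Span PQ, ΣM about P with M_Q applied at Q: R_Q^{PQ}·10.8 = 1153 + 216.3, so R_Q^{PQ} = 126.8 kN and R_P = 226.8 − 126.8 = 100 kN.
Span QR, ΣM about R: R_Q^{QR}·9 = 0 + 216.3, so R_Q^{QR} = 24.03 kN and R_R = 0 − 24.03 = -24.03 kN.
R_Q = 126.8 + 24.03 = 150.8 kN.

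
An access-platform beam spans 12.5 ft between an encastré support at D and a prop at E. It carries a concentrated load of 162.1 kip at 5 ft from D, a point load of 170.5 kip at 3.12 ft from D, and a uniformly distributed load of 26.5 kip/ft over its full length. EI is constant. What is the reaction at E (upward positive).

R_E = 172.5 kip

Take the reaction at E as the redundant and release it; the primary structure is a cantilever fixed at D.
Downward deflection at the released point E due to the loads:
  point load 162.1 at a = 5: Pa²(3L − a)/(6EI) = 21951/EI
  point load 170.5 at a = 3.12: Pa²(3L − a)/(6EI) = 9510/EI
  UDL 26.5: wL⁴/(8EI) = 80872/EI
  δ_0 = 112333/EI
Tip deflection under a unit load at E: L³/(3EI) = 651/EI.
The prop prevents deflection at E: R_E = δ_0/δ_{EE} = 112333/651 = 172.5 kip.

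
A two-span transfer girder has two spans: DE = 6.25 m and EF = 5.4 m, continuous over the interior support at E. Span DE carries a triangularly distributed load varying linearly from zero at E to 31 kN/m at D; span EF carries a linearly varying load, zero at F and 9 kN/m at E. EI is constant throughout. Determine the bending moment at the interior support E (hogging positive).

Take M_E as the redundant. Released structure: two simple spans DE and EF with a hinge at E.
End slopes at the hinge E, treating each span as simply supported:
  span DE: triangular load, peak 31: 7w₀L³/(360EI) = 147.2/EI
  span EF: triangular load, peak 9: w₀L³/(45EI) = 31.49/EI
  relative rotation θ_0 = (147.2 + 31.49)/EI = 178.7/EI
A unit hogging moment at E produces rotation L₁/(3EI) + L₂/(3EI) = 3.883/EI.
Compatibility: M_E·(L₁+L₂)/(3EI) = θ_0, giving M_E = 46.01 kN·m (hogging).

M_E = 46.01 kN·m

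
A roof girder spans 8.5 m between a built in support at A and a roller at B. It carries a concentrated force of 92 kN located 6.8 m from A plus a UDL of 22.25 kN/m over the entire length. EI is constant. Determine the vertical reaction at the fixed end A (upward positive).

Take the reaction at B as the redundant and release it; the primary structure is a cantilever fixed at A.
Free-end deflection of the primary structure under the applied loading (downward +):
  point load 92 at a = 6.8: Pa²(3L − a)/(6EI) = 13259/EI
  UDL 22.25: wL⁴/(8EI) = 14518/EI
  δ_0 = 27777/EI
Flexibility coefficient — unit upward force at B: δ_{BB} = L³/(3EI) = 204.7/EI.
The prop prevents deflection at B: R_B = δ_0/δ_{BB} = 27777/204.7 = 135.7 kN.
Vertical equilibrium: R_A = ΣP − R_B = 281.1 − 135.7 = 145.4 kN.

R_A = 145.4 kN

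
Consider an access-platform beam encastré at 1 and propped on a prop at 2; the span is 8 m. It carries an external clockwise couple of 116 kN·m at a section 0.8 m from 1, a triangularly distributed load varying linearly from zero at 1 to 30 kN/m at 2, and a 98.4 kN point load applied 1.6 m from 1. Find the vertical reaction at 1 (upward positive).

Take the reaction at 2 as the redundant and release it; the primary structure is a cantilever fixed at 1.
Free-end deflection of the primary structure under the applied loading (downward +):
  clockwise couple 116 at a = 0.8: M₀a(2L − a)/(2EI) = 705.3/EI
  triangular load, peak 30 at the free end: 11w₀L⁴/(120EI) = 11264/EI
  point load 98.4 at a = 1.6: Pa²(3L − a)/(6EI) = 940.4/EI
  δ_0 = 12910/EI
Flexibility coefficient — unit upward force at 2: δ_{22} = L³/(3EI) = 170.7/EI.
Compatibility at 2: δ_0 − R_2·δ_{22} = 0, so R_2 = 12910/170.7 = 75.64 kN.
Vertical equilibrium: R_1 = ΣP − R_2 = 218.4 − 75.64 = 142.8 kN.

R_1 = 142.8 kN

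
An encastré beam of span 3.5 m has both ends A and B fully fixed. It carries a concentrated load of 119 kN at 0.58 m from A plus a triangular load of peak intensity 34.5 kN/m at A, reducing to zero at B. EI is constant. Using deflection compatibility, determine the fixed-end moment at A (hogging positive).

M_A = 69.17 kN·m

Release both end moments; the primary structure is a simply-supported span AB with redundants M_A and M_B.
On the primary (simply-supported) span, the end slopes from the loading are:
  at A: point load 119 at a = 0.58: Pab(L + b)/(6LEI) = 61.61/EI
  at B: point load 119 at a = 0.58: Pab(L + a)/(6LEI) = 39.16/EI
  at A: triangular load, peak 34.5: w₀L³/(45EI) = 32.87/EI
  at B: triangular load, peak 34.5: 7w₀L³/(360EI) = 28.76/EI
  θ_A0 = 94.48/EI,  θ_B0 = 67.92/EI
Flexibility coefficients: a unit moment at one end gives L/(3EI) there and L/(6EI) at the far end, so f₁₁ = f₂₂ = 1.167/EI and f₁₂ = f₂₁ = 0.5833/EI.
Compatibility — zero rotation at each built-in end:
  1.167 M_A + 0.5833 M_B = 94.48
  0.5833 M_A + 1.167 M_B = 67.92
Solving the pair gives M_A = 69.17 kN·m and M_B = 23.63 kN·m (hogging).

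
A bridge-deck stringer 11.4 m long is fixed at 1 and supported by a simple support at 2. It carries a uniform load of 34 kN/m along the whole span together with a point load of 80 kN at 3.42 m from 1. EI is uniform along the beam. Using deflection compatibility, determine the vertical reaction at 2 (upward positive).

R_2 = 155.1 kN

Release the roller at 2. Primary structure: cantilever fixed at 1.
Downward deflection at the released point 2 due to the loads:
  UDL 34: wL⁴/(8EI) = 71781/EI
  point load 80 at a = 3.42: Pa²(3L − a)/(6EI) = 4800/EI
  δ_0 = 76581/EI
Tip deflection under a unit load at 2: L³/(3EI) = 493.8/EI.
Compatibility at 2: δ_0 − R_2·δ_{22} = 0, so R_2 = 76581/493.8 = 155.1 kN.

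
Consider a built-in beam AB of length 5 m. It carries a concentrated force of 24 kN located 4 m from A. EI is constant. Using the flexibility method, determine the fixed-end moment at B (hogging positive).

M_B = 15.36 kN·m

Release both end moments; the primary structure is a simply-supported span AB with redundants M_A and M_B.
Simple-span end rotations at A and B under the given loads:
  at A: point load 24 at a = 4: Pab(L + b)/(6LEI) = 19.2/EI
  at B: point load 24 at a = 4: Pab(L + a)/(6LEI) = 28.8/EI
  θ_A0 = 19.2/EI,  θ_B0 = 28.8/EI
Flexibility coefficients: a unit moment at one end gives L/(3EI) there and L/(6EI) at the far end, so f₁₁ = f₂₂ = 1.667/EI and f₁₂ = f₂₁ = 0.8333/EI.
Compatibility — zero rotation at each built-in end:
  1.667 M_A + 0.8333 M_B = 19.2
  0.8333 M_A + 1.667 M_B = 28.8
Solving the pair gives M_A = 3.84 kN·m and M_B = 15.36 kN·m (hogging).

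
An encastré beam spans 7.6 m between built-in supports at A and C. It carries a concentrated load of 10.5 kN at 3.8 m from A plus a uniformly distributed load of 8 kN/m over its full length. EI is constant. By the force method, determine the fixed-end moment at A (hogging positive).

Release both end moments; the primary structure is a simply-supported span AC with redundants M_A and M_C.
Simple-span end rotations at A and C under the given loads:
  at A: point load 10.5 at a = 3.8: Pab(L + b)/(6LEI) = 37.91/EI
  at C: point load 10.5 at a = 3.8: Pab(L + a)/(6LEI) = 37.91/EI
  at A: UDL 8: wL³/(24EI) = 146.3/EI
  at C: UDL 8: wL³/(24EI) = 146.3/EI
  θ_A0 = 184.2/EI,  θ_C0 = 184.2/EI
Flexibility coefficients: a unit moment at one end gives L/(3EI) there and L/(6EI) at the far end, so f₁₁ = f₂₂ = 2.533/EI and f₁₂ = f₂₁ = 1.267/EI.
Compatibility — zero rotation at each built-in end:
  2.533 M_A + 1.267 M_C = 184.2
  1.267 M_A + 2.533 M_C = 184.2
Solving the pair gives M_A = 48.48 kN·m and M_C = 48.48 kN·m (hogging).

M_A = 48.48 kN·m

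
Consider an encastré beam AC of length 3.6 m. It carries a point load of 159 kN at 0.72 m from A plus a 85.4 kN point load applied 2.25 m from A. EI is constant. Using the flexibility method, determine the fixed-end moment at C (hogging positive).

M_C = 63.35 kN·m

Take the two fixed-end moments M_A, M_C as redundants; the released structure is the simple span AC.
Simple-span end rotations at A and C under the given loads:
  at A: point load 159 at a = 0.72: Pab(L + b)/(6LEI) = 98.91/EI
  at C: point load 159 at a = 0.72: Pab(L + a)/(6LEI) = 65.94/EI
  at A: point load 85.4 at a = 2.25: Pab(L + b)/(6LEI) = 59.45/EI
  at C: point load 85.4 at a = 2.25: Pab(L + a)/(6LEI) = 70.25/EI
  θ_A0 = 158.4/EI,  θ_C0 = 136.2/EI
Flexibility coefficients: a unit moment at one end gives L/(3EI) there and L/(6EI) at the far end, so f₁₁ = f₂₂ = 1.2/EI and f₁₂ = f₂₁ = 0.6/EI.
Compatibility — zero rotation at each built-in end:
  1.2 M_A + 0.6 M_C = 158.4
  0.6 M_A + 1.2 M_C = 136.2
Solving the pair gives M_A = 100.3 kN·m and M_C = 63.35 kN·m (hogging).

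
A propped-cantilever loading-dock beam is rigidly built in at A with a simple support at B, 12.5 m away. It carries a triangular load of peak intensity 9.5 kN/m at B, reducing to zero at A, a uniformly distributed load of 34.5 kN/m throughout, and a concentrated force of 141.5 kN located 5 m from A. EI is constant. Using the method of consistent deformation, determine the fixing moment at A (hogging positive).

M_A = 1100 kN·m

Take the reaction at B as the redundant and release it; the primary structure is a cantilever fixed at A.
Free-end deflection of the primary structure under the applied loading (downward +):
  triangular load, peak 9.5 at the free end: 11w₀L⁴/(120EI) = 21261/EI
  UDL 34.5: wL⁴/(8EI) = 105286/EI
  point load 141.5 at a = 5: Pa²(3L − a)/(6EI) = 19161/EI
  δ_0 = 145708/EI
Tip deflection under a unit load at B: L³/(3EI) = 651/EI.
Compatibility at B: δ_0 − R_B·δ_{BB} = 0, so R_B = 145708/651 = 223.8 kN.
Moment equilibrium about A: M_A = Σ(load moments about A) − R_B·L = 3898 − 223.8×12.5 = 1100 kN·m.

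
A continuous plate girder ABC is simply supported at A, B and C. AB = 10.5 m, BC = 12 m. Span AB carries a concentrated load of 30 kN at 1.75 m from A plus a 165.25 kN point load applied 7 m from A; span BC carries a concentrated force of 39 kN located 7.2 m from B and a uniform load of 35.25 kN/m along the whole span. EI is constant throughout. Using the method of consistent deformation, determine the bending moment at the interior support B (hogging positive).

Release continuity at B by inserting a hinge; the redundant is the internal moment M_B. The primary structure is two simply-supported spans AB and BC.
Rotations at B on the released spans (each span's end-slope, ×1/EI):
  span AB: point load 30 at a = 1.75: Pab(L + a)/(6LEI) = 89.32/EI
  span AB: point load 165.25 at a = 7: Pab(L + a)/(6LEI) = 1125/EI
  span BC: point load 39 at a = 7.2: Pab(L + b)/(6LEI) = 314.5/EI
  span BC: UDL 35.25: wL³/(24EI) = 2538/EI
  relative rotation θ_0 = (1214 + 2852)/EI = 4066/EI
A unit hogging moment at B produces rotation L₁/(3EI) + L₂/(3EI) = 7.5/EI.
Compatibility: M_B·(L₁+L₂)/(3EI) = θ_0, giving M_B = 542.2 kN·m (hogging).

M_B = 542.2 kN·m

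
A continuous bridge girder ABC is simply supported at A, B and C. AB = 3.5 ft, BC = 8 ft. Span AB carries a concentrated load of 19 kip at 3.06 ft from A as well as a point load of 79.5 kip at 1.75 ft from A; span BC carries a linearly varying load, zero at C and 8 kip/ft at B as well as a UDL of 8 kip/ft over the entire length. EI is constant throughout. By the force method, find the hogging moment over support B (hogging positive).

Release continuity at B by inserting a hinge; the redundant is the internal moment M_B. The primary structure is two simply-supported spans AB and BC.
End slopes at the hinge B, treating each span as simply supported:
  span AB: point load 19 at a = 3.06: Pab(L + a)/(6LEI) = 7.991/EI
  span AB: point load 79.5 at a = 1.75: Pab(L + a)/(6LEI) = 60.87/EI
  span BC: triangular load, peak 8: w₀L³/(45EI) = 91.02/EI
  span BC: UDL 8: wL³/(24EI) = 170.7/EI
  relative rotation θ_0 = (68.86 + 261.7)/EI = 330.5/EI
A unit hogging moment at B produces rotation L₁/(3EI) + L₂/(3EI) = 3.833/EI.
Compatibility: M_B·(L₁+L₂)/(3EI) = θ_0, giving M_B = 86.23 kip·ft (hogging).

M_B = 86.23 kip·ft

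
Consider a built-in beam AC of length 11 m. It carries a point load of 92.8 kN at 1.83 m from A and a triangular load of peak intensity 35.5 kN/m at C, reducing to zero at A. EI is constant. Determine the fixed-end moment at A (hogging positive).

M_A = 261.2 kN·m

Take the two fixed-end moments M_A, M_C as redundants; the released structure is the simple span AC.
End rotations of the released simple span under the applied load (×1/EI):
  at A: point load 92.8 at a = 1.83: Pab(L + b)/(6LEI) = 475.9/EI
  at C: point load 92.8 at a = 1.83: Pab(L + a)/(6LEI) = 302.7/EI
  at A: triangular load, peak 35.5: 7w₀L³/(360EI) = 918.8/EI
  at C: triangular load, peak 35.5: w₀L³/(45EI) = 1050/EI
  θ_A0 = 1395/EI,  θ_C0 = 1353/EI
Flexibility coefficients: a unit moment at one end gives L/(3EI) there and L/(6EI) at the far end, so f₁₁ = f₂₂ = 3.667/EI and f₁₂ = f₂₁ = 1.833/EI.
Compatibility — zero rotation at each built-in end:
  3.667 M_A + 1.833 M_C = 1395
  1.833 M_A + 3.667 M_C = 1353
Solving the pair gives M_A = 261.2 kN·m and M_C = 238.3 kN·m (hogging).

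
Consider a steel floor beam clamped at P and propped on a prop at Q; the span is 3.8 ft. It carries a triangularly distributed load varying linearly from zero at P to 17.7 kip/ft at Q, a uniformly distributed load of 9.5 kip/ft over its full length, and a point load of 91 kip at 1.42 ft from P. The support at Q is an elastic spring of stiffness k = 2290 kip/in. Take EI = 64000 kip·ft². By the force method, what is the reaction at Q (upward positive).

Choose R_Q as the redundant. The primary structure is the cantilever fixed at P.
Primary-structure tip deflection at Q by superposition:
  triangular load, peak 17.7 at the free end: 11w₀L⁴/(120EI) = 338.3/EI
  UDL 9.5: wL⁴/(8EI) = 247.6/EI
  point load 91 at a = 1.42: Pa²(3L − a)/(6EI) = 305.2/EI
  δ_0 = 891.1/EI
Flexibility coefficient — unit upward force at Q: δ_{QQ} = L³/(3EI) = 18.29/EI.
With EI = 64000 kip·ft²: δ_0 = 0.013924 ft and δ_{QQ} = 0.000286 ft/kip.
Compatibility — the spring shortens by R_Q/k under the reaction it provides: δ_0 − R_Q·δ_{QQ} = R_Q/k. With 1/k = 1/(2290×12) ft/kip = 0.000036 ft/kip, R_Q = δ_0 / (δ_{QQ} + 1/k) = 0.013924 / (0.000286 + 0.000036) = 43.22 kip.

R_Q = 43.22 kip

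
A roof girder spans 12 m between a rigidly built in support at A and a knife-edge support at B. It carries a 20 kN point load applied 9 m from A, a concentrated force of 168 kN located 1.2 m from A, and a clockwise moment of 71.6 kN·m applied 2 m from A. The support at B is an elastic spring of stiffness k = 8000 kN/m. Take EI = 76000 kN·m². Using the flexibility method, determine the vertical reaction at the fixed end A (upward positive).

Choose R_B as the redundant. The primary structure is the cantilever fixed at A.
Deflection at B on the released cantilever, summing each load's contribution:
  point load 20 at a = 9: Pa²(3L − a)/(6EI) = 7290/EI
  point load 168 at a = 1.2: Pa²(3L − a)/(6EI) = 1403/EI
  clockwise couple 71.6 at a = 2: M₀a(2L − a)/(2EI) = 1575/EI
  δ_0 = 10268/EI
Flexibility coefficient — unit upward force at B: δ_{BB} = L³/(3EI) = 576/EI.
With EI = 76000 kN·m²: δ_0 = 0.13511 m and δ_{BB} = 0.007579 m/kN.
Compatibility — the spring shortens by R_B/k under the reaction it provides: δ_0 − R_B·δ_{BB} = R_B/k. With 1/k = 0.000125 m/kN, R_B = δ_0 / (δ_{BB} + 1/k) = 0.13511 / (0.007579 + 0.000125) = 17.54 kN.
Vertical equilibrium: R_A = ΣP − R_B = 188 − 17.54 = 170.5 kN.

R_A = 170.5 kN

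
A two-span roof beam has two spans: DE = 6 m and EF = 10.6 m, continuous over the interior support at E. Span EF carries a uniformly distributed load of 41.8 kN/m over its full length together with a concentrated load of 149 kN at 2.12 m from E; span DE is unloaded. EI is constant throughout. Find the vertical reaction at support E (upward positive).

R_E = 476.5 kN

Take M_E as the redundant. Released structure: two simple spans DE and EF with a hinge at E.
Rotations at E on the released spans (each span's end-slope, ×1/EI):
  span EF: UDL 41.8: wL³/(24EI) = 2074/EI
  span EF: point load 149 at a = 2.12: Pab(L + b)/(6LEI) = 803.6/EI
  relative rotation θ_0 = (0 + 2878)/EI = 2878/EI
A unit hogging moment at E produces rotation L₁/(3EI) + L₂/(3EI) = 5.533/EI.
Compatibility: M_E·(L₁+L₂)/(3EI) = θ_0, giving M_E = 520.1 kN·m (hogging).
Span DE, ΣM about D with M_E applied at E: R_E^{DE}·6 = 0 + 520.1, so R_E^{DE} = 86.69 kN and R_D = 0 − 86.69 = -86.69 kN.
Span EF, ΣM about F: R_E^{EF}·10.6 = 3612 + 520.1, so R_E^{EF} = 389.8 kN and R_F = 592.1 − 389.8 = 202.3 kN.
R_E = 86.69 + 389.8 = 476.5 kN.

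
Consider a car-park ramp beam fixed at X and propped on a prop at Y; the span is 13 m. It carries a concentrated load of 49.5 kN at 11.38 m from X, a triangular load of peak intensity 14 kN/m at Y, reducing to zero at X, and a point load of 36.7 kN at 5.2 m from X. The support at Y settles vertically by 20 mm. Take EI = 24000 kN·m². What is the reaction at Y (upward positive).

Release the roller at Y. Primary structure: cantilever fixed at X.
Free-end deflection of the primary structure under the applied loading (downward +):
  point load 49.5 at a = 11.38: Pa²(3L − a)/(6EI) = 29510/EI
  triangular load, peak 14 at the free end: 11w₀L⁴/(120EI) = 36653/EI
  point load 36.7 at a = 5.2: Pa²(3L − a)/(6EI) = 5590/EI
  δ_0 = 71753/EI
Flexibility coefficient — unit upward force at Y: δ_{YY} = L³/(3EI) = 732.3/EI.
With EI = 24000 kN·m²: δ_0 = 2.9897 m and δ_{YY} = 0.030514 m/kN.
Compatibility — the beam at Y must follow the support down by 0.02 m: δ_0 − R_Y·δ_{YY} = 0.02, so R_Y = (2.9897 − 0.02)/0.030514 = 97.32 kN.

R_Y = 97.32 kN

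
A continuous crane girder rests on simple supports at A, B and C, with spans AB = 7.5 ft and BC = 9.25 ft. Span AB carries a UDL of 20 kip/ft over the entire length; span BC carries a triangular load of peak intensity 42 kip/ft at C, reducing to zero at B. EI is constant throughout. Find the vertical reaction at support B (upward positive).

Insert a hinge at B; M_B is the redundant, and each span becomes simply supported.
End slopes at the hinge B, treating each span as simply supported:
  span AB: UDL 20: wL³/(24EI) = 351.6/EI
  span BC: triangular load, peak 42: 7w₀L³/(360EI) = 646.4/EI
  relative rotation θ_0 = (351.6 + 646.4)/EI = 997.9/EI
A unit hogging moment at B produces rotation L₁/(3EI) + L₂/(3EI) = 5.583/EI.
Compatibility: M_B·(L₁+L₂)/(3EI) = θ_0, giving M_B = 178.7 kip·ft (hogging).
Span AB, ΣM about A with M_B applied at B: R_B^{AB}·7.5 = 562.5 + 178.7, so R_B^{AB} = 98.83 kip and R_A = 150 − 98.83 = 51.17 kip.
Span BC, ΣM about C: R_B^{BC}·9.25 = 598.9 + 178.7, so R_B^{BC} = 84.07 kip and R_C = 194.2 − 84.07 = 110.2 kip.
R_B = 98.83 + 84.07 = 182.9 kip.

R_B = 182.9 kip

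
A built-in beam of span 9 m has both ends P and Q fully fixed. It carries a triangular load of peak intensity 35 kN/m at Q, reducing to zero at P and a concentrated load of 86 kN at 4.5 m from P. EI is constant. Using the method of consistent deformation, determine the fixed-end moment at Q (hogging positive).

Take the two fixed-end moments M_P, M_Q as redundants; the released structure is the simple span PQ.
Simple-span end rotations at P and Q under the given loads:
  at P: triangular load, peak 35: 7w₀L³/(360EI) = 496.1/EI
  at Q: triangular load, peak 35: w₀L³/(45EI) = 567/EI
  at P: point load 86 at a = 4.5: Pab(L + b)/(6LEI) = 435.4/EI
  at Q: point load 86 at a = 4.5: Pab(L + a)/(6LEI) = 435.4/EI
  θ_P0 = 931.5/EI,  θ_Q0 = 1002/EI
Flexibility coefficients: a unit moment at one end gives L/(3EI) there and L/(6EI) at the far end, so f₁₁ = f₂₂ = 3/EI and f₁₂ = f₂₁ = 1.5/EI.
Compatibility — zero rotation at each built-in end:
  3 M_P + 1.5 M_Q = 931.5
  1.5 M_P + 3 M_Q = 1002
Solving the pair gives M_P = 191.2 kN·m and M_Q = 238.5 kN·m (hogging).

M_Q = 238.5 kN·m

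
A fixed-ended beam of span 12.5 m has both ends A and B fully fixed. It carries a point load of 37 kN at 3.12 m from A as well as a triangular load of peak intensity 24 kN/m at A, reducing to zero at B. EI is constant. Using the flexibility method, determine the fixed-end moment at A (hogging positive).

Release both end moments; the primary structure is a simply-supported span AB with redundants M_A and M_B.
Simple-span end rotations at A and B under the given loads:
  at A: point load 37 at a = 3.12: Pab(L + b)/(6LEI) = 315.9/EI
  at B: point load 37 at a = 3.12: Pab(L + a)/(6LEI) = 225.5/EI
  at A: triangular load, peak 24: w₀L³/(45EI) = 1042/EI
  at B: triangular load, peak 24: 7w₀L³/(360EI) = 911.5/EI
  θ_A0 = 1358/EI,  θ_B0 = 1137/EI
Flexibility coefficients: a unit moment at one end gives L/(3EI) there and L/(6EI) at the far end, so f₁₁ = f₂₂ = 4.167/EI and f₁₂ = f₂₁ = 2.083/EI.
Compatibility — zero rotation at each built-in end:
  4.167 M_A + 2.083 M_B = 1358
  2.083 M_A + 4.167 M_B = 1137
Solving the pair gives M_A = 252.5 kN·m and M_B = 146.6 kN·m (hogging).

M_A = 252.5 kN·m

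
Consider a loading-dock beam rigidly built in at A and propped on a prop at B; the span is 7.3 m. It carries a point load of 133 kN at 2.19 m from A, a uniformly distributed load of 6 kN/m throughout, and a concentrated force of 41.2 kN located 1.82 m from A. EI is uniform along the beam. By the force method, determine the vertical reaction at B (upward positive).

R_B = 36.11 kN

Release the roller at B. Primary structure: cantilever fixed at A.
Free-end deflection of the primary structure under the applied loading (downward +):
  point load 133 at a = 2.19: Pa²(3L − a)/(6EI) = 2095/EI
  UDL 6: wL⁴/(8EI) = 2130/EI
  point load 41.2 at a = 1.82: Pa²(3L − a)/(6EI) = 456.7/EI
  δ_0 = 4682/EI
Tip deflection under a unit load at B: L³/(3EI) = 129.7/EI.
The prop prevents deflection at B: R_B = δ_0/δ_{BB} = 4682/129.7 = 36.11 kN.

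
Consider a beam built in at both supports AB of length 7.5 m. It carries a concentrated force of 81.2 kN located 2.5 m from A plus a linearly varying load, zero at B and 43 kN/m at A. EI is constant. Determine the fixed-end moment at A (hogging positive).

Take the two fixed-end moments M_A, M_B as redundants; the released structure is the simple span AB.
Simple-span end rotations at A and B under the given loads:
  at A: point load 81.2 at a = 2.5: Pab(L + b)/(6LEI) = 281.9/EI
  at B: point load 81.2 at a = 2.5: Pab(L + a)/(6LEI) = 225.6/EI
  at A: triangular load, peak 43: w₀L³/(45EI) = 403.1/EI
  at B: triangular load, peak 43: 7w₀L³/(360EI) = 352.7/EI
  θ_A0 = 685.1/EI,  θ_B0 = 578.3/EI
Flexibility coefficients: a unit moment at one end gives L/(3EI) there and L/(6EI) at the far end, so f₁₁ = f₂₂ = 2.5/EI and f₁₂ = f₂₁ = 1.25/EI.
Compatibility — zero rotation at each built-in end:
  2.5 M_A + 1.25 M_B = 685.1
  1.25 M_A + 2.5 M_B = 578.3
Solving the pair gives M_A = 211.2 kN·m and M_B = 125.7 kN·m (hogging).

M_A = 211.2 kN·m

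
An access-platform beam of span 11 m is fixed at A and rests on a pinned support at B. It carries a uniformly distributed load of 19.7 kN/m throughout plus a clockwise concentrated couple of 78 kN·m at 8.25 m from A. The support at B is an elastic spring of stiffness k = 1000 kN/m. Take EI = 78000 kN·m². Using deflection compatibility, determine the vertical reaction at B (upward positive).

Remove the prop at B; the released (primary) structure is a cantilever built in at A.
Downward deflection at the released point B due to the loads:
  UDL 19.7: wL⁴/(8EI) = 36053/EI
  clockwise couple 78 at a = 8.25: M₀a(2L − a)/(2EI) = 4424/EI
  δ_0 = 40478/EI
Flexibility coefficient — unit upward force at B: δ_{BB} = L³/(3EI) = 443.7/EI.
With EI = 78000 kN·m²: δ_0 = 0.51894 m and δ_{BB} = 0.005688 m/kN.
Compatibility — the spring shortens by R_B/k under the reaction it provides: δ_0 − R_B·δ_{BB} = R_B/k. With 1/k = 0.001 m/kN, R_B = δ_0 / (δ_{BB} + 1/k) = 0.51894 / (0.005688 + 0.001) = 77.59 kN.

R_B = 77.59 kN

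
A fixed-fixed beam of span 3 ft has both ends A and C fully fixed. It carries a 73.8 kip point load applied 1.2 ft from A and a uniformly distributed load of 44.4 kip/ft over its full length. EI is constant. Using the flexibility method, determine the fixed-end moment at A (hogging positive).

Release both end moments; the primary structure is a simply-supported span AC with redundants M_A and M_C.
End rotations of the released simple span under the applied load (×1/EI):
  at A: point load 73.8 at a = 1.2: Pab(L + b)/(6LEI) = 42.51/EI
  at C: point load 73.8 at a = 1.2: Pab(L + a)/(6LEI) = 37.2/EI
  at A: UDL 44.4: wL³/(24EI) = 49.95/EI
  at C: UDL 44.4: wL³/(24EI) = 49.95/EI
  θ_A0 = 92.46/EI,  θ_C0 = 87.15/EI
Flexibility coefficients: a unit moment at one end gives L/(3EI) there and L/(6EI) at the far end, so f₁₁ = f₂₂ = 1/EI and f₁₂ = f₂₁ = 0.5/EI.
Compatibility — zero rotation at each built-in end:
  1 M_A + 0.5 M_C = 92.46
  0.5 M_A + 1 M_C = 87.15
Solving the pair gives M_A = 65.18 kip·ft and M_C = 54.55 kip·ft (hogging).

M_A = 65.18 kip·ft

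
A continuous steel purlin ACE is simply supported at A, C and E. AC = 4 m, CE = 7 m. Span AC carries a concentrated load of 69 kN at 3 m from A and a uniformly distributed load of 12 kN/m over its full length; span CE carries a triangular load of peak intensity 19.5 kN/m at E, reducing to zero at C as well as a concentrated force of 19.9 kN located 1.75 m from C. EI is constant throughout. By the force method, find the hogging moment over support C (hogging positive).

M_C = 75.21 kN·m

Take M_C as the redundant. Released structure: two simple spans AC and CE with a hinge at C.
Discontinuity in slope at C on the released structure — sum the simple-span end rotations:
  span AC: point load 69 at a = 3: Pab(L + a)/(6LEI) = 60.38/EI
  span AC: UDL 12: wL³/(24EI) = 32/EI
  span CE: triangular load, peak 19.5: 7w₀L³/(360EI) = 130.1/EI
  span CE: point load 19.9 at a = 1.75: Pab(L + b)/(6LEI) = 53.33/EI
  relative rotation θ_0 = (92.38 + 183.4)/EI = 275.8/EI
A unit hogging moment at C produces rotation L₁/(3EI) + L₂/(3EI) = 3.667/EI.
Slope continuity at C: θ_0 = M_C·3.667/EI, so M_C = 275.8/3.667 = 75.21 kN·m (hogging).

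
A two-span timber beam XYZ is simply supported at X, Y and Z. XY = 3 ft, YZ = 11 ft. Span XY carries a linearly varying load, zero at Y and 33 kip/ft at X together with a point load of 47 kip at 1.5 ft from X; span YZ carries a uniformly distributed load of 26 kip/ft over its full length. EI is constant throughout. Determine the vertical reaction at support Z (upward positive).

Take M_Y as the redundant. Released structure: two simple spans XY and YZ with a hinge at Y.
Rotations at Y on the released spans (each span's end-slope, ×1/EI):
  span XY: triangular load, peak 33: 7w₀L³/(360EI) = 17.32/EI
  span XY: point load 47 at a = 1.5: Pab(L + a)/(6LEI) = 26.44/EI
  span YZ: UDL 26: wL³/(24EI) = 1442/EI
  relative rotation θ_0 = (43.76 + 1442)/EI = 1486/EI
A unit hogging moment at Y produces rotation L₁/(3EI) + L₂/(3EI) = 4.667/EI.
Slope continuity at Y: θ_0 = M_Y·4.667/EI, so M_Y = 1486/4.667 = 318.4 kip·ft (hogging).
Span YZ, ΣM about Z: R_Y^{YZ}·11 = 1573 + 318.4, so R_Y^{YZ} = 171.9 kip and R_Z = 286 − 171.9 = 114.1 kip.

R_Z = 114.1 kip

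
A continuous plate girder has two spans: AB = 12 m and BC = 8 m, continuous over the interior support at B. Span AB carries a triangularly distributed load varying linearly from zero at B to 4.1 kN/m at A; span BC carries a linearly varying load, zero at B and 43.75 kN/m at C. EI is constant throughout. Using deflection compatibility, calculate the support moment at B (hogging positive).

Take M_B as the redundant. Released structure: two simple spans AB and BC with a hinge at B.
Discontinuity in slope at B on the released structure — sum the simple-span end rotations:
  span AB: triangular load, peak 4.1: 7w₀L³/(360EI) = 137.8/EI
  span BC: triangular load, peak 43.75: 7w₀L³/(360EI) = 435.6/EI
  relative rotation θ_0 = (137.8 + 435.6)/EI = 573.3/EI
A unit hogging moment at B produces rotation L₁/(3EI) + L₂/(3EI) = 6.667/EI.
Slope continuity at B: θ_0 = M_B·6.667/EI, so M_B = 573.3/6.667 = 86 kN·m (hogging).

M_B = 86 kN·m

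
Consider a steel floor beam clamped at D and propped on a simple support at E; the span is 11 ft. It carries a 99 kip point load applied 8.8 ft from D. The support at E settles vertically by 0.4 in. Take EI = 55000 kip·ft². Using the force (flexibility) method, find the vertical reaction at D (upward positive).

R_D = 33.44 kip

Release the roller at E. Primary structure: cantilever fixed at D.
Free-end deflection of the primary structure under the applied loading (downward +):
  point load 99 at a = 8.8: Pa²(3L − a)/(6EI) = 30922/EI
Tip deflection under a unit load at E: L³/(3EI) = 443.7/EI.
With EI = 55000 kip·ft²: δ_0 = 0.56221 ft and δ_{EE} = 0.008067 ft/kip.
Compatibility — the beam at E must follow the support down by 0.03333 ft: δ_0 − R_E·δ_{EE} = 0.03333, so R_E = (0.56221 − 0.03333)/0.008067 = 65.56 kip.
Vertical equilibrium: R_D = ΣP − R_E = 99 − 65.56 = 33.44 kip.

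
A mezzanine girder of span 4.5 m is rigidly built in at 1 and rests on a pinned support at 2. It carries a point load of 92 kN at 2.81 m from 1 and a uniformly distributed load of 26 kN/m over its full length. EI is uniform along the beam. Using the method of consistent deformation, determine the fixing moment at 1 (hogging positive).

Remove the prop at 2; the released (primary) structure is a cantilever built in at 1.
Primary-structure tip deflection at 2 by superposition:
  point load 92 at a = 2.81: Pa²(3L − a)/(6EI) = 1294/EI
  UDL 26: wL⁴/(8EI) = 1333/EI
  δ_0 = 2627/EI
Flexibility coefficient — unit upward force at 2: δ_{22} = L³/(3EI) = 30.38/EI.
Compatibility at 2: δ_0 − R_2·δ_{22} = 0, so R_2 = 2627/30.38 = 86.48 kN.
Moment equilibrium about 1: M_1 = Σ(load moments about 1) − R_2·L = 521.8 − 86.48×4.5 = 132.6 kN·m.

M_1 = 132.6 kN·m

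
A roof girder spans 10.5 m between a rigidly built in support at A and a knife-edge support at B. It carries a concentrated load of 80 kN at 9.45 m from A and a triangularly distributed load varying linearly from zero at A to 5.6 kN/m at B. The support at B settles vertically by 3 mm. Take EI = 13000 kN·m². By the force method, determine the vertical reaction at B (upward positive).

R_B = 84.11 kN

Remove the prop at B; the released (primary) structure is a cantilever built in at A.
Primary-structure tip deflection at B by superposition:
  point load 80 at a = 9.45: Pa²(3L − a)/(6EI) = 26255/EI
  triangular load, peak 5.6 at the free end: 11w₀L⁴/(120EI) = 6240/EI
  δ_0 = 32495/EI
Tip deflection under a unit load at B: L³/(3EI) = 385.9/EI.
With EI = 13000 kN·m²: δ_0 = 2.4996 m and δ_{BB} = 0.029683 m/kN.
Compatibility — the beam at B must follow the support down by 0.003 m: δ_0 − R_B·δ_{BB} = 0.003, so R_B = (2.4996 − 0.003)/0.029683 = 84.11 kN.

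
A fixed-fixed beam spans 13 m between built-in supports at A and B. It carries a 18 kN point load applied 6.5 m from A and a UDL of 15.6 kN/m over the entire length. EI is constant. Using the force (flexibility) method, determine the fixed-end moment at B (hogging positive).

M_B = 248.9 kN·m

Release both end moments; the primary structure is a simply-supported span AB with redundants M_A and M_B.
End rotations of the released simple span under the applied load (×1/EI):
  at A: point load 18 at a = 6.5: Pab(L + b)/(6LEI) = 190.1/EI
  at B: point load 18 at a = 6.5: Pab(L + a)/(6LEI) = 190.1/EI
  at A: UDL 15.6: wL³/(24EI) = 1428/EI
  at B: UDL 15.6: wL³/(24EI) = 1428/EI
  θ_A0 = 1618/EI,  θ_B0 = 1618/EI
Flexibility coefficients: a unit moment at one end gives L/(3EI) there and L/(6EI) at the far end, so f₁₁ = f₂₂ = 4.333/EI and f₁₂ = f₂₁ = 2.167/EI.
Compatibility — zero rotation at each built-in end:
  4.333 M_A + 2.167 M_B = 1618
  2.167 M_A + 4.333 M_B = 1618
Solving the pair gives M_A = 248.9 kN·m and M_B = 248.9 kN·m (hogging).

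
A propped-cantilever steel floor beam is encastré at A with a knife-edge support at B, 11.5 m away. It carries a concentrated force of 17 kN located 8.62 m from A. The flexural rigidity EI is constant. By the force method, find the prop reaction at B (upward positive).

Release the roller at B. Primary structure: cantilever fixed at A.
Deflection at B on the released cantilever, summing each load's contribution:
  point load 17 at a = 8.62: Pa²(3L − a)/(6EI) = 5448/EI
Flexibility coefficient — unit upward force at B: δ_{BB} = L³/(3EI) = 507/EI.
The prop prevents deflection at B: R_B = δ_0/δ_{BB} = 5448/507 = 10.75 kN.

R_B = 10.75 kN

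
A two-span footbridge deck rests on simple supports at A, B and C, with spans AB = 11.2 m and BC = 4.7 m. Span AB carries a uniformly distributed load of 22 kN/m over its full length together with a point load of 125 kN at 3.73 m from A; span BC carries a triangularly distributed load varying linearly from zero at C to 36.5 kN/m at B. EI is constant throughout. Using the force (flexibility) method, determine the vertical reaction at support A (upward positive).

R_A = 170.4 kN

Release continuity at B by inserting a hinge; the redundant is the internal moment M_B. The primary structure is two simply-supported spans AB and BC.
Discontinuity in slope at B on the released structure — sum the simple-span end rotations:
  span AB: UDL 22: wL³/(24EI) = 1288/EI
  span AB: point load 125 at a = 3.73: Pab(L + a)/(6LEI) = 773.8/EI
  span BC: triangular load, peak 36.5: w₀L³/(45EI) = 84.21/EI
  relative rotation θ_0 = (2062 + 84.21)/EI = 2146/EI
A unit hogging moment at B produces rotation L₁/(3EI) + L₂/(3EI) = 5.3/EI.
Compatibility: M_B·(L₁+L₂)/(3EI) = θ_0, giving M_B = 404.9 kN·m (hogging).
Span AB, ΣM about A with M_B applied at B: R_B^{AB}·11.2 = 1846 + 404.9, so R_B^{AB} = 201 kN and R_A = 371.4 − 201 = 170.4 kN.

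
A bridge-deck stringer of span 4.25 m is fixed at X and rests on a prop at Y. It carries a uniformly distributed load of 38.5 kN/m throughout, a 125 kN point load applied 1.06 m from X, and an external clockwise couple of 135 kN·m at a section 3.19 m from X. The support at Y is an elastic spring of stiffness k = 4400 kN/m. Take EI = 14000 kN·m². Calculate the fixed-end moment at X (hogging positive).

M_X = 173.9 kN·m

Remove the prop at Y; the released (primary) structure is a cantilever built in at X.
Free-end deflection of the primary structure under the applied loading (downward +):
  UDL 38.5: wL⁴/(8EI) = 1570/EI
  point load 125 at a = 1.06: Pa²(3L − a)/(6EI) = 273.6/EI
  clockwise couple 135 at a = 3.19: M₀a(2L − a)/(2EI) = 1143/EI
  δ_0 = 2987/EI
Flexibility coefficient — unit upward force at Y: δ_{YY} = L³/(3EI) = 25.59/EI.
With EI = 14000 kN·m²: δ_0 = 0.21337 m and δ_{YY} = 0.001828 m/kN.
Compatibility — the spring shortens by R_Y/k under the reaction it provides: δ_0 − R_Y·δ_{YY} = R_Y/k. With 1/k = 0.000227 m/kN, R_Y = δ_0 / (δ_{YY} + 1/k) = 0.21337 / (0.001828 + 0.000227) = 103.8 kN.
Moment equilibrium about X: M_X = Σ(load moments about X) − R_Y·L = 615.2 − 103.8×4.25 = 173.9 kN·m.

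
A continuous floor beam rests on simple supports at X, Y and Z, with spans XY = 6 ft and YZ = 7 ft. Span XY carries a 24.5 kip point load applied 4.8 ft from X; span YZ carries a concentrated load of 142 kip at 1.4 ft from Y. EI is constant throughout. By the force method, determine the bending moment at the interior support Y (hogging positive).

Take M_Y as the redundant. Released structure: two simple spans XY and YZ with a hinge at Y.
Rotations at Y on the released spans (each span's end-slope, ×1/EI):
  span XY: point load 24.5 at a = 4.8: Pab(L + a)/(6LEI) = 42.34/EI
  span YZ: point load 142 at a = 1.4: Pab(L + b)/(6LEI) = 334/EI
  relative rotation θ_0 = (42.34 + 334)/EI = 376.3/EI
A unit hogging moment at Y produces rotation L₁/(3EI) + L₂/(3EI) = 4.333/EI.
Compatibility: M_Y·(L₁+L₂)/(3EI) = θ_0, giving M_Y = 86.84 kip·ft (hogging).

M_Y = 86.84 kip·ft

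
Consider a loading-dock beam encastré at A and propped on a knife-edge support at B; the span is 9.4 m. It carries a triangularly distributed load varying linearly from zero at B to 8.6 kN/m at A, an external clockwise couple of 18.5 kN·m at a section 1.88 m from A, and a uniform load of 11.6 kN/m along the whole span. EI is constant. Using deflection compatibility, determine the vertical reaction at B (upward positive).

Remove the prop at B; the released (primary) structure is a cantilever built in at A.
Downward deflection at the released point B due to the loads:
  triangular load, peak 8.6 at the fixed end: w₀L⁴/(30EI) = 2238/EI
  clockwise couple 18.5 at a = 1.88: M₀a(2L − a)/(2EI) = 294.2/EI
  UDL 11.6: wL⁴/(8EI) = 11321/EI
  δ_0 = 13853/EI
Flexibility coefficient — unit upward force at B: δ_{BB} = L³/(3EI) = 276.9/EI.
The prop prevents deflection at B: R_B = δ_0/δ_{BB} = 13853/276.9 = 50.04 kN.

R_B = 50.04 kN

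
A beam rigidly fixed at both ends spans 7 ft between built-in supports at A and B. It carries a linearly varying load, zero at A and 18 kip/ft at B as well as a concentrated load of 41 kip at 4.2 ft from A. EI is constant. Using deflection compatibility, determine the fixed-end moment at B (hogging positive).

Take the two fixed-end moments M_A, M_B as redundants; the released structure is the simple span AB.
Simple-span end rotations at A and B under the given loads:
  at A: triangular load, peak 18: 7w₀L³/(360EI) = 120/EI
  at B: triangular load, peak 18: w₀L³/(45EI) = 137.2/EI
  at A: point load 41 at a = 4.2: Pab(L + b)/(6LEI) = 112.5/EI
  at B: point load 41 at a = 4.2: Pab(L + a)/(6LEI) = 128.6/EI
  θ_A0 = 232.6/EI,  θ_B0 = 265.8/EI
Flexibility coefficients: a unit moment at one end gives L/(3EI) there and L/(6EI) at the far end, so f₁₁ = f₂₂ = 2.333/EI and f₁₂ = f₂₁ = 1.167/EI.
Compatibility — zero rotation at each built-in end:
  2.333 M_A + 1.167 M_B = 232.6
  1.167 M_A + 2.333 M_B = 265.8
Solving the pair gives M_A = 56.95 kip·ft and M_B = 85.43 kip·ft (hogging).

M_B = 85.43 kip·ft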